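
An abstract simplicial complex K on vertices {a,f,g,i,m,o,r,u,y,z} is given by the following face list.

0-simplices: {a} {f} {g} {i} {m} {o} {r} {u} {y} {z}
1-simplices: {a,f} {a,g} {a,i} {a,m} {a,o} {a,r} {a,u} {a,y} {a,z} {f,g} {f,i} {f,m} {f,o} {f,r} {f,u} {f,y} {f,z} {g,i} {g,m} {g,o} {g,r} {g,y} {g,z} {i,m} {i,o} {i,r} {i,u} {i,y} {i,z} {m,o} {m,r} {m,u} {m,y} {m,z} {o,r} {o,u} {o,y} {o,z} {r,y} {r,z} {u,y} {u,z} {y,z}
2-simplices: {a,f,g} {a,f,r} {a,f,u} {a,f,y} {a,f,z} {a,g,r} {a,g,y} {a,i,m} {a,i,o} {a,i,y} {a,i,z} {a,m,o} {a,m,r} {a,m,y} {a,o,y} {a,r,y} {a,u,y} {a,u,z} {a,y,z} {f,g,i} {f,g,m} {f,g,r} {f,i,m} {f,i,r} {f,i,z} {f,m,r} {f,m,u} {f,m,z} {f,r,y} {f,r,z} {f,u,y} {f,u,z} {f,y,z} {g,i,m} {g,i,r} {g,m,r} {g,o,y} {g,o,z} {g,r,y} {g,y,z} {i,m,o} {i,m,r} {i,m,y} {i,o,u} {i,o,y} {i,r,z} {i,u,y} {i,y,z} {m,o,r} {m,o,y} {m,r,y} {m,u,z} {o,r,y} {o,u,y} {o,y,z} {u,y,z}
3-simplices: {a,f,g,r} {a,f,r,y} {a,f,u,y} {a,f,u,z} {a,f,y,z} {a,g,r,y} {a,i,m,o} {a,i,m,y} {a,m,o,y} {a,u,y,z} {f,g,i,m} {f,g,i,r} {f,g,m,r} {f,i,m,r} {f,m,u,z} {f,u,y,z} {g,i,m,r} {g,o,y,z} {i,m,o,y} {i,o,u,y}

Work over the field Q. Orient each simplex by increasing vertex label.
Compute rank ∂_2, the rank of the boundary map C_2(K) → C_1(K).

n_0=10 n_1=43 n_2=56 n_3=20  [Q]
∂1: piv[af,ag,ai,am,ao,ar,au,ay,az] rk=9  ker:fg,fi,fm,fo,fr,fu,fy,fz,gi,gm,go,gr,gy,gz,im,io,ir,iu,iy,iz,mo,mr,mu,my,mz,or,ou,oy,oz,ry,rz,uy,uz,yz
∂2: piv[afg,afr,afu,afy,afz,agr,agy,aim,aio,aiy,aiz,amo,amr,amy,aoy,ary,auy,auz,ayz,fgi,fgm,fim,fir,fiz,fmu,fmz,frz,goy,goz,gyz,iou,iuy,mor] rk=33  ker:fgr,fmr,fry,fuy,fuz,fyz,gim,gir,gmr,gry,imo,imr,imy,ioy,irz,iyz,moy,mry,muz,ory,ouy,oyz,uyz
∂3: piv[afgr,afry,afuy,afuz,afyz,agry,aimo,aimy,amoy,auyz,fgim,fgir,fgmr,fimr,fmuz,goyz,imoy,iouy] rk=18  ker:fuyz,gimr
rk∂_2=33

rank∂_2=33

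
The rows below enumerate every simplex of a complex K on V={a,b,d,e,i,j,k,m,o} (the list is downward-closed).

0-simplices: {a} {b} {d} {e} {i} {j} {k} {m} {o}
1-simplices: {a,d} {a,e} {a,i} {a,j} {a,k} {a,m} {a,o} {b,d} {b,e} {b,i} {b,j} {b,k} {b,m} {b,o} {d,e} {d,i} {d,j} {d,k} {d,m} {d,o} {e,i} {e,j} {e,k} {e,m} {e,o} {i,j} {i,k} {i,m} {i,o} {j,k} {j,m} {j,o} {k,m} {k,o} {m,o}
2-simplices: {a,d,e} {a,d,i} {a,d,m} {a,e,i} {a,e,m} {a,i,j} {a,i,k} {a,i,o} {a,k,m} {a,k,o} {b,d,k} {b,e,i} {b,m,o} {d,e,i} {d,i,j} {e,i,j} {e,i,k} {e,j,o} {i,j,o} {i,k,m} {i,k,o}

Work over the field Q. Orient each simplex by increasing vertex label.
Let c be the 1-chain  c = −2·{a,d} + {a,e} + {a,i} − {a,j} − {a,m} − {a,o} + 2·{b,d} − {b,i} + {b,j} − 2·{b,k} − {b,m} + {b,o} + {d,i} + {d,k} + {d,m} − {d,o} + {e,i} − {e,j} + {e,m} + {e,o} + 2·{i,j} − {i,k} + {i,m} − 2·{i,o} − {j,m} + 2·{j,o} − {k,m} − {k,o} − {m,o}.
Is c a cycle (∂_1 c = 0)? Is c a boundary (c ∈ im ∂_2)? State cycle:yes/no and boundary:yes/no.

cycle:no boundary:no

n_0=9 n_1=35 n_2=21  [Q]
∂1: piv[ad,ae,ai,aj,ak,am,ao,bd] rk=8  ker:be,bi,bj,bk,bm,bo,de,di,dj,dk,dm,do,ei,ej,ek,em,eo,ij,ik,im,io,jk,jm,jo,km,ko,mo
∂2: piv[ade,adi,adm,aei,aem,aij,aik,aio,akm,ako,bdk,bei,bmo,dij,eij,eik,ejo,ijo,ikm] rk=19  ker:dei,iko
∂1c = 3·{a} − 2·{d} − {e} + 2·{i} − 2·{o}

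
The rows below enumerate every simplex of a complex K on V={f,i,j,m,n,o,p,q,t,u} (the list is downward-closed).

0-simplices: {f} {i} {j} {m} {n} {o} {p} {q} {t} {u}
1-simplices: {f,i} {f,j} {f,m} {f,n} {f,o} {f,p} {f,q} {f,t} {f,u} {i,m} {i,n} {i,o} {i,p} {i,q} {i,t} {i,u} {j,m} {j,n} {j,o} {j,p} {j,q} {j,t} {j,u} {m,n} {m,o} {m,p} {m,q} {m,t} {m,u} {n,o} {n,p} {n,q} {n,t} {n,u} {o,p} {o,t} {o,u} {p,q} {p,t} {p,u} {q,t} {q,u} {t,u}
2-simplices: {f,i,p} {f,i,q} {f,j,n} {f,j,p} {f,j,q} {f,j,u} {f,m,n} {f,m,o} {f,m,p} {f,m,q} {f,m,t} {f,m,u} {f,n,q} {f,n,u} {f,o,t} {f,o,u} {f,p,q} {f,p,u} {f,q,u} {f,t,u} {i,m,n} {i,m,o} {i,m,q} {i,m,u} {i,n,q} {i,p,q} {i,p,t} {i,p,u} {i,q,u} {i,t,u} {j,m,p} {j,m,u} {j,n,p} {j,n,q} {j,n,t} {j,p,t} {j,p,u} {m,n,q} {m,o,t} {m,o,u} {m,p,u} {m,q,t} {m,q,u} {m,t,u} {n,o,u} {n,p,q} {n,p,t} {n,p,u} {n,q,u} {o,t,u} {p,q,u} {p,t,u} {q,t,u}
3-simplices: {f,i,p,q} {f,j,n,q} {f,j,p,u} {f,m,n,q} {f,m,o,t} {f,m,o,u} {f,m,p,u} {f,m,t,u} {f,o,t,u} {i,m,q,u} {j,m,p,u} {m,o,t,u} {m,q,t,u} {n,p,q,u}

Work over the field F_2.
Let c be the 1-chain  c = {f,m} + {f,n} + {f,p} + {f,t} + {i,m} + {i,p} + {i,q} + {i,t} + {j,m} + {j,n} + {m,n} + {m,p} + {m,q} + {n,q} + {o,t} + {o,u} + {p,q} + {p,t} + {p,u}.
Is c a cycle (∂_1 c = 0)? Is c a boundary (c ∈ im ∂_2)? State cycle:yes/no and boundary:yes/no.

cycle:yes boundary:yes

n_0=10 n_1=43 n_2=53 n_3=14  [Z2]
∂1: piv[fi,fj,fm,fn,fo,fp,fq,ft,fu] rk=9  ker:im,in,io,ip,iq,it,iu,jm,jn,jo,jp,jq,jt,ju,mn,mo,mp,mq,mt,mu,no,np,nq,nt,nu,op,ot,ou,pq,pt,pu,qt,qu,tu
∂2: piv[fip,fiq,fjn,fjp,fjq,fju,fmn,fmo,fmp,fmq,fmt,fmu,fnq,fnu,fot,fou,fpq,fpu,fqu,ftu,imn,imo,imq,imu,ipt,itu,jmp,jnp,jnt,jpt,mqt,nou] rk=32  ker:inq,ipq,ipu,iqu,jmu,jnq,jpu,mnq,mot,mou,mpu,mqu,mtu,npq,npt,npu,nqu,otu,pqu,ptu,qtu
∂3: piv[fipq,fjnq,fjpu,fmnq,fmot,fmou,fmpu,fmtu,fotu,imqu,jmpu,mqtu,npqu] rk=13  ker:motu
∂1c = 0
c vs im∂2: reduces to 0 ⇒ boundary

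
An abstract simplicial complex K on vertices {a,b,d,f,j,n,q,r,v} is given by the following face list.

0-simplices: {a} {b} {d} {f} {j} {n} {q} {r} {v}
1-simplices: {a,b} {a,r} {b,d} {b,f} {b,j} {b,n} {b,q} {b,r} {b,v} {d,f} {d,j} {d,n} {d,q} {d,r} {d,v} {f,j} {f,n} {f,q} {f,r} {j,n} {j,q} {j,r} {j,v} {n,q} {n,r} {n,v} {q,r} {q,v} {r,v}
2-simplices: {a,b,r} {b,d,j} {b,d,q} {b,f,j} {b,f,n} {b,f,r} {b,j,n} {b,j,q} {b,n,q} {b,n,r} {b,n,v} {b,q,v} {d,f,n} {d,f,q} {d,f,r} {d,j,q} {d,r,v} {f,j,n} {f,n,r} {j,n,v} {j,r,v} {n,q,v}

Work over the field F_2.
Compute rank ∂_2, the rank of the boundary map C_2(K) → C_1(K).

rank∂_2=18

n_0=9 n_1=29 n_2=22  [Z2]
∂1: piv[ab,ar,bd,bf,bj,bn,bq,bv] rk=8  ker:br,df,dj,dn,dq,dr,dv,fj,fn,fq,fr,jn,jq,jr,jv,nq,nr,nv,qr,qv,rv
∂2: piv[abr,bdj,bdq,bfj,bfn,bfr,bjn,bjq,bnq,bnr,bnv,bqv,dfn,dfq,dfr,drv,jnv,jrv] rk=18  ker:djq,fjn,fnr,nqv
rk∂_2=18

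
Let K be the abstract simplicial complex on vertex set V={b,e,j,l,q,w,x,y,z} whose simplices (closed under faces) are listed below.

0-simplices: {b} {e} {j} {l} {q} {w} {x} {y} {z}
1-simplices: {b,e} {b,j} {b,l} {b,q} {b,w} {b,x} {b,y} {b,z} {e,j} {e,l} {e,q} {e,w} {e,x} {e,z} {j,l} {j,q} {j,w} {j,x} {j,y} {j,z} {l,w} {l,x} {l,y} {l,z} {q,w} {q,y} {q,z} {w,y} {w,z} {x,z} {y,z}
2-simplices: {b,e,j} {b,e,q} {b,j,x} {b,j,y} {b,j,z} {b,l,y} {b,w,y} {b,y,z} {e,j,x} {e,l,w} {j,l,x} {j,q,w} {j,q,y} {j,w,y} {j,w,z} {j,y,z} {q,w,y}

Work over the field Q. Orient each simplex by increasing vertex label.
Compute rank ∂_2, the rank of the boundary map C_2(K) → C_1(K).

rank∂_2=15

n_0=9 n_1=31 n_2=17  [Q]
∂1: piv[be,bj,bl,bq,bw,bx,by,bz] rk=8  ker:ej,el,eq,ew,ex,ez,jl,jq,jw,jx,jy,jz,lw,lx,ly,lz,qw,qy,qz,wy,wz,xz,yz
∂2: piv[bej,beq,bjx,bjy,bjz,bly,bwy,byz,ejx,elw,jlx,jqw,jqy,jwy,jwz] rk=15  ker:jyz,qwy
rk∂_2=15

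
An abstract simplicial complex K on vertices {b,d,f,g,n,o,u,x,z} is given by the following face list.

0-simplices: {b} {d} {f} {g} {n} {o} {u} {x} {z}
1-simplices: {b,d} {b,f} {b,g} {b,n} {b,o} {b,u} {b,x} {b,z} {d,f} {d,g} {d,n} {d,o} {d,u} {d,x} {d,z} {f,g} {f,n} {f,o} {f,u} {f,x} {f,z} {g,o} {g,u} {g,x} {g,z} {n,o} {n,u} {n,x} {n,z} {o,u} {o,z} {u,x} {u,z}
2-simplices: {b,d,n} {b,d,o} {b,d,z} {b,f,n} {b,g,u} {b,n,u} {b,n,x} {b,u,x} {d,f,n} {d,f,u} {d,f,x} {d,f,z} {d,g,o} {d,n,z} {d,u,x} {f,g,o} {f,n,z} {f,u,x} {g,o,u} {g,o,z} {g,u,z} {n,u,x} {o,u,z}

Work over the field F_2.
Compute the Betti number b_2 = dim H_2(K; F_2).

b_2=4

n_0=9 n_1=33 n_2=23  [Z2]
∂1: piv[bd,bf,bg,bn,bo,bu,bx,bz] rk=8  ker:df,dg,dn,do,du,dx,dz,fg,fn,fo,fu,fx,fz,go,gu,gx,gz,no,nu,nx,nz,ou,oz,ux,uz
∂2: piv[bdn,bdo,bdz,bfn,bgu,bnu,bnx,bux,dfn,dfu,dfx,dfz,dgo,dnz,dux,fgo,gou,goz,guz] rk=19  ker:fnz,fux,nux,ouz
b_2=(23−19)−0=4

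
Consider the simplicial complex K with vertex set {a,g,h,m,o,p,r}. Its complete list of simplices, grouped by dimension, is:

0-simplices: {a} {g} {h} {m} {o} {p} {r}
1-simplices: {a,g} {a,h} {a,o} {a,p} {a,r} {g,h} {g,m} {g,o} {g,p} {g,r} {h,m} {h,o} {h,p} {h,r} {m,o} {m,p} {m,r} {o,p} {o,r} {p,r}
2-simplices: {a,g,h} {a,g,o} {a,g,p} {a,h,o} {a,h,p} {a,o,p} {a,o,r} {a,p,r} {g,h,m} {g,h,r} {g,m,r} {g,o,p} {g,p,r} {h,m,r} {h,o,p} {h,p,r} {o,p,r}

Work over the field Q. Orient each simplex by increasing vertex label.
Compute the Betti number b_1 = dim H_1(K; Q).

b_1=2

n_0=7 n_1=20 n_2=17  [Q]
∂1: piv[ag,ah,ao,ap,ar,gm] rk=6  ker:gh,go,gp,gr,hm,ho,hp,hr,mo,mp,mr,op,or,pr
∂2: piv[agh,ago,agp,aho,ahp,aop,aor,apr,ghm,ghr,gmr,gpr] rk=12  ker:gop,hmr,hop,hpr,opr
b_1=(20−6)−12=2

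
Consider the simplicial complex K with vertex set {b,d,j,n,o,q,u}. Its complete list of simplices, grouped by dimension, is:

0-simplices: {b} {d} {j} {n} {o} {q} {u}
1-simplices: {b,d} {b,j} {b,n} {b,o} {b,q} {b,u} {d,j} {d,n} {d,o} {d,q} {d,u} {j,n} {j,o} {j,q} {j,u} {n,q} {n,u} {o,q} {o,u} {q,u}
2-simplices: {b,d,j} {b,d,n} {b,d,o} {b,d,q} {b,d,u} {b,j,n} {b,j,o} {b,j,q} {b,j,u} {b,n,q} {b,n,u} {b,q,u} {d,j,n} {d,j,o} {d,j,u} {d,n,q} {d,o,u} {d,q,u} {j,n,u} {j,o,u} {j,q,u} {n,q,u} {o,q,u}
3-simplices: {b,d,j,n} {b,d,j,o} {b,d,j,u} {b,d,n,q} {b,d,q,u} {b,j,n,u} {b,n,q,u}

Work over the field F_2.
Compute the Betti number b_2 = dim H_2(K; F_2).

b_2=2

n_0=7 n_1=20 n_2=23 n_3=7  [Z2]
∂1: piv[bd,bj,bn,bo,bq,bu] rk=6  ker:dj,dn,do,dq,du,jn,jo,jq,ju,nq,nu,oq,ou,qu
∂2: piv[bdj,bdn,bdo,bdq,bdu,bjn,bjo,bjq,bju,bnq,bnu,bqu,dou,oqu] rk=14  ker:djn,djo,dju,dnq,dqu,jnu,jou,jqu,nqu
∂3: piv[bdjn,bdjo,bdju,bdnq,bdqu,bjnu,bnqu] rk=7
b_2=(23−14)−7=2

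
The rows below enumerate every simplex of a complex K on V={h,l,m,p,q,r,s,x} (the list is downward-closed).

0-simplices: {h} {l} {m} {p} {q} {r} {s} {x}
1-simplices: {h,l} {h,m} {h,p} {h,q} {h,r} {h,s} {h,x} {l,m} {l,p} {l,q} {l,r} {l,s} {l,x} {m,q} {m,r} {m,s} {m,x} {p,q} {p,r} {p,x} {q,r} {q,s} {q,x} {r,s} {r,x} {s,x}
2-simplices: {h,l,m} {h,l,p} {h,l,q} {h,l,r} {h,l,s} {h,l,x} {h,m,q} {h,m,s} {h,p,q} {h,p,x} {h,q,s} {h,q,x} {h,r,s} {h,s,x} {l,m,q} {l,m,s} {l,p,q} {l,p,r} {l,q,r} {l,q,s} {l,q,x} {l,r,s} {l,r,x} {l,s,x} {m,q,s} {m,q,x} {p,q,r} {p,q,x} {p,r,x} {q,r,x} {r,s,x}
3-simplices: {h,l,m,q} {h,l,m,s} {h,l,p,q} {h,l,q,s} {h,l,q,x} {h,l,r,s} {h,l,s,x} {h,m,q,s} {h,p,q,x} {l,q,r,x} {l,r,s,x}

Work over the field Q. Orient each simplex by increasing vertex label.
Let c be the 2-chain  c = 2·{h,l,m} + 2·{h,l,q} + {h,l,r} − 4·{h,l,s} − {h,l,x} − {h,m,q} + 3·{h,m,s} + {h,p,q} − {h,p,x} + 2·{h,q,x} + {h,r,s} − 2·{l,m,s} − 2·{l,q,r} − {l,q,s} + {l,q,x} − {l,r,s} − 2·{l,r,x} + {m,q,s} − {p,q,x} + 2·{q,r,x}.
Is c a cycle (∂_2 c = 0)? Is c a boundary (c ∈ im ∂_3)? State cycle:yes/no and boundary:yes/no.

n_0=8 n_1=26 n_2=31 n_3=11  [Q]
∂1: piv[hl,hm,hp,hq,hr,hs,hx] rk=7  ker:lm,lp,lq,lr,ls,lx,mq,mr,ms,mx,pq,pr,px,qr,qs,qx,rs,rx,sx
∂2: piv[hlm,hlp,hlq,hlr,hls,hlx,hmq,hms,hpq,hpx,hqs,hqx,hrs,hsx,lpr,lqr,lrx,mqx] rk=18  ker:lmq,lms,lpq,lqs,lqx,lrs,lsx,mqs,pqr,pqx,prx,qrx,rsx
∂3: piv[hlmq,hlms,hlpq,hlqs,hlqx,hlrs,hlsx,hmqs,hpqx,lqrx,lrsx] rk=11
∂2c = 0
c vs im∂3: reduces to 0 ⇒ boundary

cycle:yes boundary:yes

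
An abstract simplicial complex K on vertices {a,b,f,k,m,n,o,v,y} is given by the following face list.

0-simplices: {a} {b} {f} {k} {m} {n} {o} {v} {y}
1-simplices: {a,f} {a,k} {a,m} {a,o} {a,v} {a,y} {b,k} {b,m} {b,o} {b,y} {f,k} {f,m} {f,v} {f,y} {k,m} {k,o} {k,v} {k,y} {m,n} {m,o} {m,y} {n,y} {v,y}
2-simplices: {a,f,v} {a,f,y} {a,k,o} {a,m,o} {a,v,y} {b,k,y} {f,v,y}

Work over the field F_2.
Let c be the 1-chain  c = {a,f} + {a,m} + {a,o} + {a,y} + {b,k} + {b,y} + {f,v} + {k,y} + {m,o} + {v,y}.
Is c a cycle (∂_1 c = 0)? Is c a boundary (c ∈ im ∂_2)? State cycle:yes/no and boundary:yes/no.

n_0=9 n_1=23 n_2=7  [Z2]
∂1: piv[af,ak,am,ao,av,ay,bk,mn] rk=8  ker:bm,bo,by,fk,fm,fv,fy,km,ko,kv,ky,mo,my,ny,vy
∂2: piv[afv,afy,ako,amo,avy,bky] rk=6  ker:fvy
∂1c = 0
c vs im∂2: reduces to 0 ⇒ boundary

cycle:yes boundary:yes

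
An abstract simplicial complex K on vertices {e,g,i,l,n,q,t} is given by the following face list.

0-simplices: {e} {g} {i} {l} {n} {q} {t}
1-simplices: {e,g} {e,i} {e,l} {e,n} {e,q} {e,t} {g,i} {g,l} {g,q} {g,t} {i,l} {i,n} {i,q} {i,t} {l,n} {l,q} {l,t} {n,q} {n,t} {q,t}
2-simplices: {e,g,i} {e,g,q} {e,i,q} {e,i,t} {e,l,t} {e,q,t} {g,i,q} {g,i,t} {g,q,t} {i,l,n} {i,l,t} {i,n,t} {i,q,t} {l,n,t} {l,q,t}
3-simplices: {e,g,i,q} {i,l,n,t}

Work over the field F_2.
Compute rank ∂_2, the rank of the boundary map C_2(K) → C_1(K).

rank∂_2=11

n_0=7 n_1=20 n_2=15 n_3=2  [Z2]
∂1: piv[eg,ei,el,en,eq,et] rk=6  ker:gi,gl,gq,gt,il,in,iq,it,ln,lq,lt,nq,nt,qt
∂2: piv[egi,egq,eiq,eit,elt,eqt,git,iln,ilt,int,lqt] rk=11  ker:giq,gqt,iqt,lnt
∂3: piv[egiq,ilnt] rk=2
rk∂_2=11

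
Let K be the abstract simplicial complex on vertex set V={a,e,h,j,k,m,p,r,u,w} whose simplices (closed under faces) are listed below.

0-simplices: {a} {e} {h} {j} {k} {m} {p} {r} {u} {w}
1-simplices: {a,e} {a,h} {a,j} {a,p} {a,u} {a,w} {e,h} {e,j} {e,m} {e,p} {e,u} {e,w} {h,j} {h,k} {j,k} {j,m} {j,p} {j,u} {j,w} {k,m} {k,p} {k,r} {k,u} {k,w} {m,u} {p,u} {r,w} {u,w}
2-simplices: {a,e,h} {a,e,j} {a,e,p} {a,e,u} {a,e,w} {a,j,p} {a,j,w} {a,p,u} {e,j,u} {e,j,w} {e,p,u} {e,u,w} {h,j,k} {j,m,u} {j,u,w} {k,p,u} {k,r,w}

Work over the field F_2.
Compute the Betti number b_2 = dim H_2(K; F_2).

n_0=10 n_1=28 n_2=17  [Z2]
∂1: piv[ae,ah,aj,ap,au,aw,em,hk,kr] rk=9  ker:eh,ej,ep,eu,ew,hj,jk,jm,jp,ju,jw,km,kp,ku,kw,mu,pu,rw,uw
∂2: piv[aeh,aej,aep,aeu,aew,ajp,ajw,apu,eju,euw,hjk,jmu,kpu,krw] rk=14  ker:ejw,epu,juw
b_2=(17−14)−0=3

b_2=3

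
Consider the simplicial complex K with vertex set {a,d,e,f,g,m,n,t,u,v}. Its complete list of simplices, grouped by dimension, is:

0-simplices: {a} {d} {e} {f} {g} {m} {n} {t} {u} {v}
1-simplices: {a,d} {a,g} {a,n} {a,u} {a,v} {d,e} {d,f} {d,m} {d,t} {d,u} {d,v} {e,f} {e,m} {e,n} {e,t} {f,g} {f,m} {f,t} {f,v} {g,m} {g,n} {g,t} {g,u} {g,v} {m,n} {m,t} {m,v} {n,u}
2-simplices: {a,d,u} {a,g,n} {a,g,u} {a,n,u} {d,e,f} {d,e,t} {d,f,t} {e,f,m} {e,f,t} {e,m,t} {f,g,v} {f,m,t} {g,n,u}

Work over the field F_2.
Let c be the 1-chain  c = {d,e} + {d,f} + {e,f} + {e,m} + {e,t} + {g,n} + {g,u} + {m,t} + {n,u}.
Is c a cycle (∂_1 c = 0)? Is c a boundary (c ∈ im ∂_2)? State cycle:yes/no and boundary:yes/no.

n_0=10 n_1=28 n_2=13  [Z2]
∂1: piv[ad,ag,an,au,av,de,df,dm,dt] rk=9  ker:du,dv,ef,em,en,et,fg,fm,ft,fv,gm,gn,gt,gu,gv,mn,mt,mv,nu
∂2: piv[adu,agn,agu,anu,def,det,dft,efm,emt,fgv] rk=10  ker:eft,fmt,gnu
∂1c = 0
c vs im∂2: reduces to 0 ⇒ boundary

cycle:yes boundary:yes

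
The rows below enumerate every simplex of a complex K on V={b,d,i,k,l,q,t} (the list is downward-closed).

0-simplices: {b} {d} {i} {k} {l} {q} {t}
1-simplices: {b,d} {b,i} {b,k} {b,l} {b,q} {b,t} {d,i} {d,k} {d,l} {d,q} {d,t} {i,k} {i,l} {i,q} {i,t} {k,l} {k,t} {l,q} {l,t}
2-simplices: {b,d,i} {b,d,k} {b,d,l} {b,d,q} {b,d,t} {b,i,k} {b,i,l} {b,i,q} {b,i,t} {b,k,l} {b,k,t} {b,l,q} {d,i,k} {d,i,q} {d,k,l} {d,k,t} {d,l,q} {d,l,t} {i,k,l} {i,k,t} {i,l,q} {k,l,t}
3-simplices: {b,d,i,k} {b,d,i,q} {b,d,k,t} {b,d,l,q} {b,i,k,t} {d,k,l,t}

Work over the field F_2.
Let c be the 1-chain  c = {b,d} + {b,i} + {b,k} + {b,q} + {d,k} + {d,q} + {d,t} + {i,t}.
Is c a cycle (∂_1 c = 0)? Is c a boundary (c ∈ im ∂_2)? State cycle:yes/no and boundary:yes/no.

n_0=7 n_1=19 n_2=22 n_3=6  [Z2]
∂1: piv[bd,bi,bk,bl,bq,bt] rk=6  ker:di,dk,dl,dq,dt,ik,il,iq,it,kl,kt,lq,lt
∂2: piv[bdi,bdk,bdl,bdq,bdt,bik,bil,biq,bit,bkl,bkt,blq,dlt] rk=13  ker:dik,diq,dkl,dkt,dlq,ikl,ikt,ilq,klt
∂3: piv[bdik,bdiq,bdkt,bdlq,bikt,dklt] rk=6
∂1c = 0
c vs im∂2: reduces to 0 ⇒ boundary

cycle:yes boundary:yes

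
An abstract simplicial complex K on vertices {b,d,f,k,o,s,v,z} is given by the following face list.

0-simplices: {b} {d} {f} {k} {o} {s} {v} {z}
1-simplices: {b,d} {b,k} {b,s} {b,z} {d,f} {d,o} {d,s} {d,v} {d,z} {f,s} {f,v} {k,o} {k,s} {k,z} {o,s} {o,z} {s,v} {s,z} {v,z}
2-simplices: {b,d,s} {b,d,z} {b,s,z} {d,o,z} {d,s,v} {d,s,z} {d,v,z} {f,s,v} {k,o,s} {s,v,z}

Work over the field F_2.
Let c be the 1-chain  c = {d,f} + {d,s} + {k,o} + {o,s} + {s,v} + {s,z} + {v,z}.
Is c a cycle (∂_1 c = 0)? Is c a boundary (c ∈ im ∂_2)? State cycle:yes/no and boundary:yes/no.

n_0=8 n_1=19 n_2=10  [Z2]
∂1: piv[bd,bk,bs,bz,df,do,dv] rk=7  ker:ds,dz,fs,fv,ko,ks,kz,os,oz,sv,sz,vz
∂2: piv[bds,bdz,bsz,doz,dsv,dvz,fsv,kos] rk=8  ker:dsz,svz
∂1c = {f} + {k}

cycle:no boundary:no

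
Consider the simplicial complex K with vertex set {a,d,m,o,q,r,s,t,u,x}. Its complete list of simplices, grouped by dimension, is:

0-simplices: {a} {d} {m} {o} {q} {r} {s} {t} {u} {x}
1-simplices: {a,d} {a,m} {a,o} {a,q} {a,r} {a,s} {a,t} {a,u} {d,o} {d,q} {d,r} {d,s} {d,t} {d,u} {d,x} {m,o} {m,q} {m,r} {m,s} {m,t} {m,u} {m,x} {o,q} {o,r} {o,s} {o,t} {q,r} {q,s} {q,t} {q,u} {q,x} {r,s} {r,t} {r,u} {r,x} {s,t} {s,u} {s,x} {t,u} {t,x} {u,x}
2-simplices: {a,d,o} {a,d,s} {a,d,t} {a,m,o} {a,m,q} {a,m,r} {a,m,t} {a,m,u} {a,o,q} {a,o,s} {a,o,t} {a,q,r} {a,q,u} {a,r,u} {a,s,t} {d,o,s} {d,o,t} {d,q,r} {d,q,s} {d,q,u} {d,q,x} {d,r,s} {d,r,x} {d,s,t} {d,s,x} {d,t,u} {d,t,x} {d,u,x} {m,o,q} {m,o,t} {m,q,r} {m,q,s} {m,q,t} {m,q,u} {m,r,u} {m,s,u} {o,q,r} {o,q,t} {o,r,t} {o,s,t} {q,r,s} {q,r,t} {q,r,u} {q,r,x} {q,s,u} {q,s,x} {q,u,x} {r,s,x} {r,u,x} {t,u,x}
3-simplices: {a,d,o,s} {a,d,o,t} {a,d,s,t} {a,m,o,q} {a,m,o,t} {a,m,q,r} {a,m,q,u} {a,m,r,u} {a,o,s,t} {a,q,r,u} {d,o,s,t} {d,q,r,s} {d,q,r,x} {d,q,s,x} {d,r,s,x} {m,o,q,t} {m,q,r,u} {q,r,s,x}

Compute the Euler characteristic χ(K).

n_0=10 n_1=41 n_2=50 n_3=18
χ=+10−41+50−18=1

χ(K)=1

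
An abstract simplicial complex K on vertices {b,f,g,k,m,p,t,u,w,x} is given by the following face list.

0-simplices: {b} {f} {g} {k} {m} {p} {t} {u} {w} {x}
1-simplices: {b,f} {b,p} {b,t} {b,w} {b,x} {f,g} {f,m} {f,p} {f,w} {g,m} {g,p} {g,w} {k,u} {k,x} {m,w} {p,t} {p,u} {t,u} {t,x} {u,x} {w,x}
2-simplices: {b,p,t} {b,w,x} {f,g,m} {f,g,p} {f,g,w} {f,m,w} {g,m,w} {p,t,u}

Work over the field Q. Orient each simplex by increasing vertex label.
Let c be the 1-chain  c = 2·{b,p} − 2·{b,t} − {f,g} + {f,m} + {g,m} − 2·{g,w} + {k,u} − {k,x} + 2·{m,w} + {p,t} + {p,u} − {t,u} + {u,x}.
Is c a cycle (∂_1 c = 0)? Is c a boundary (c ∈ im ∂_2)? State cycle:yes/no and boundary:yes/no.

cycle:yes boundary:no

n_0=10 n_1=21 n_2=8  [Q]
∂1: piv[bf,bp,bt,bw,bx,fg,fm,ku,kx] rk=9  ker:fp,fw,gm,gp,gw,mw,pt,pu,tu,tx,ux,wx
∂2: piv[bpt,bwx,fgm,fgp,fgw,fmw,ptu] rk=7  ker:gmw
∂1c = 0
c vs im∂2: residual ≠ 0 ⇒ not boundary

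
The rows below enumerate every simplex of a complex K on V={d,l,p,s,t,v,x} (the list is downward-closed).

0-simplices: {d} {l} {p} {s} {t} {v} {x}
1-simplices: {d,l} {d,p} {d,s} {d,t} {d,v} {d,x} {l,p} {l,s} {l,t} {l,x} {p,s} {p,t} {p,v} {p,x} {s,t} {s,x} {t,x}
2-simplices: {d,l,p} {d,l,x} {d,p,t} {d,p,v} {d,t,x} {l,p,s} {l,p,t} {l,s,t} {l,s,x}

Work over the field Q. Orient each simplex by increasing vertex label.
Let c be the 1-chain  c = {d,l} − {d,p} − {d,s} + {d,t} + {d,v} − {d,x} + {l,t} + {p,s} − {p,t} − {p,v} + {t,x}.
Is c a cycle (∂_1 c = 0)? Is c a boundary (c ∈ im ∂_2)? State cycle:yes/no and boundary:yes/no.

cycle:yes boundary:no

n_0=7 n_1=17 n_2=9  [Q]
∂1: piv[dl,dp,ds,dt,dv,dx] rk=6  ker:lp,ls,lt,lx,ps,pt,pv,px,st,sx,tx
∂2: piv[dlp,dlx,dpt,dpv,dtx,lps,lpt,lst,lsx] rk=9
∂1c = 0
c vs im∂2: residual ≠ 0 ⇒ not boundary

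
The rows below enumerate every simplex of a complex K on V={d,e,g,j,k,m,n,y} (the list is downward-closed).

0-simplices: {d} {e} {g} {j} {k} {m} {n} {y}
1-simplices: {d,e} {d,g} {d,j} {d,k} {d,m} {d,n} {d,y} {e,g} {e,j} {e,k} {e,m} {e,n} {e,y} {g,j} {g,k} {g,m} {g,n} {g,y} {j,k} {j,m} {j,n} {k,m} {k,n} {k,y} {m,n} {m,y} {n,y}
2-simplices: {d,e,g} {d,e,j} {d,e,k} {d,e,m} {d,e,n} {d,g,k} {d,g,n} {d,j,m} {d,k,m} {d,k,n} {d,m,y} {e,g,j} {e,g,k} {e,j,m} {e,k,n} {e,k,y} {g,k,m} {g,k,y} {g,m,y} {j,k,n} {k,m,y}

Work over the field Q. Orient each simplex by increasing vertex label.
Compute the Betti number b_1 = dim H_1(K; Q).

n_0=8 n_1=27 n_2=21  [Q]
∂1: piv[de,dg,dj,dk,dm,dn,dy] rk=7  ker:eg,ej,ek,em,en,ey,gj,gk,gm,gn,gy,jk,jm,jn,km,kn,ky,mn,my,ny
∂2: piv[deg,dej,dek,dem,den,dgk,dgn,djm,dkm,dkn,dmy,egj,eky,gkm,gky,gmy,jkn] rk=17  ker:egk,ejm,ekn,kmy
b_1=(27−7)−17=3

b_1=3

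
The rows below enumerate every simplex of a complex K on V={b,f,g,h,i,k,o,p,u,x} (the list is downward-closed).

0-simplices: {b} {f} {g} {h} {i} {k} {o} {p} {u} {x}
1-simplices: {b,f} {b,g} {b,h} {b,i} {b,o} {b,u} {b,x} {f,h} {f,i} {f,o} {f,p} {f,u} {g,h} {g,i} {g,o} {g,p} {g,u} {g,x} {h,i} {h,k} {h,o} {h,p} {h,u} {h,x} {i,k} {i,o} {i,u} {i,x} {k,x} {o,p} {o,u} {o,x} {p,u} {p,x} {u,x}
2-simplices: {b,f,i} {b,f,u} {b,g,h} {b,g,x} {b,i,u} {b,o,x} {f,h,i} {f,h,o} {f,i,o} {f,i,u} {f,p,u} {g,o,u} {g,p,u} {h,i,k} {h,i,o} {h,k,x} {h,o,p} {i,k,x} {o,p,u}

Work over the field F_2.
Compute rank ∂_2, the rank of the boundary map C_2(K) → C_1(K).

n_0=10 n_1=35 n_2=19  [Z2]
∂1: piv[bf,bg,bh,bi,bo,bu,bx,fp,hk] rk=9  ker:fh,fi,fo,fu,gh,gi,go,gp,gu,gx,hi,ho,hp,hu,hx,ik,io,iu,ix,kx,op,ou,ox,pu,px,ux
∂2: piv[bfi,bfu,bgh,bgx,biu,box,fhi,fho,fio,fpu,gou,gpu,hik,hkx,hop,ikx,opu] rk=17  ker:fiu,hio
rk∂_2=17

rank∂_2=17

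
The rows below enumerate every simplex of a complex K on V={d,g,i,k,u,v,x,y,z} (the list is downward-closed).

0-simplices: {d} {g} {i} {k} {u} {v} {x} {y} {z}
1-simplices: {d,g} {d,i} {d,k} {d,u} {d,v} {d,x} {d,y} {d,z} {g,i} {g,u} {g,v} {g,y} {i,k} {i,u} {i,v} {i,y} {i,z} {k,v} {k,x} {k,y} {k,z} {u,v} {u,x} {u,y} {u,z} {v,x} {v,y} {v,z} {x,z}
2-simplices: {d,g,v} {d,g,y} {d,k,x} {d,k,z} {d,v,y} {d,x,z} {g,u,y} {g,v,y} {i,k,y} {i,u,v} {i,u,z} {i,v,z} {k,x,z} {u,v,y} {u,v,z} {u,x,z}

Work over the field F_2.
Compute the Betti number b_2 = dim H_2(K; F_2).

b_2=3

n_0=9 n_1=29 n_2=16  [Z2]
∂1: piv[dg,di,dk,du,dv,dx,dy,dz] rk=8  ker:gi,gu,gv,gy,ik,iu,iv,iy,iz,kv,kx,ky,kz,uv,ux,uy,uz,vx,vy,vz,xz
∂2: piv[dgv,dgy,dkx,dkz,dvy,dxz,guy,iky,iuv,iuz,ivz,uvy,uxz] rk=13  ker:gvy,kxz,uvz
b_2=(16−13)−0=3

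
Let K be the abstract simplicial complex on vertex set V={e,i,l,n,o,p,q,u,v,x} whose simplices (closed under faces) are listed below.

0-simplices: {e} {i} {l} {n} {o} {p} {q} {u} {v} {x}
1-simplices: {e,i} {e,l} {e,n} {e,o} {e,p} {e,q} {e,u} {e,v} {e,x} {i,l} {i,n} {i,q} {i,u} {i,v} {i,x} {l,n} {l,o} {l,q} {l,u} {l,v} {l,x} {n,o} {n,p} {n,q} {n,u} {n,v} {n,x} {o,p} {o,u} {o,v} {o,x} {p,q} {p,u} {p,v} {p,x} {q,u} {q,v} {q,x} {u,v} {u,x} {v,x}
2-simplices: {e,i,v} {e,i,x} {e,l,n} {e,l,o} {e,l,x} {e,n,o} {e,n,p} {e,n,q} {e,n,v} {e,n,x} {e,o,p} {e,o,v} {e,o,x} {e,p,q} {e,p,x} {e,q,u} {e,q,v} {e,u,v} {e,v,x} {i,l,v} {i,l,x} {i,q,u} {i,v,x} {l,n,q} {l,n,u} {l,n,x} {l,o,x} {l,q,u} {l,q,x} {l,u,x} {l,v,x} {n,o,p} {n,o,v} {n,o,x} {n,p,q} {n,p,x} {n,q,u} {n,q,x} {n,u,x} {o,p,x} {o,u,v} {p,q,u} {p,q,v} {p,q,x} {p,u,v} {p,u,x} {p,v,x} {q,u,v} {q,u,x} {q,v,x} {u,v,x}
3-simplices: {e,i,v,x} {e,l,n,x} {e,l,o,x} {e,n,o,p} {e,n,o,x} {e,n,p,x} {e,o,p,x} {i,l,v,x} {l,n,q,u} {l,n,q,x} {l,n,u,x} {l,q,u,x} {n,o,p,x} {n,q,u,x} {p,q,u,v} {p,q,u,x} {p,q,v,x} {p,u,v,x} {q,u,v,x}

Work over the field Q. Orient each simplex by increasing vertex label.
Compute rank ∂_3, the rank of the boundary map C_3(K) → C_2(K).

n_0=10 n_1=41 n_2=51 n_3=19  [Q]
∂1: piv[ei,el,en,eo,ep,eq,eu,ev,ex] rk=9  ker:il,in,iq,iu,iv,ix,ln,lo,lq,lu,lv,lx,no,np,nq,nu,nv,nx,op,ou,ov,ox,pq,pu,pv,px,qu,qv,qx,uv,ux,vx
∂2: piv[eiv,eix,eln,elo,elx,eno,enp,enq,env,enx,eop,eov,eox,epq,epx,equ,eqv,euv,evx,ilv,ilx,iqu,lnq,lnu,lqu,lqx,lux,ouv,pqu,pqv] rk=30  ker:ivx,lnx,lox,lvx,nop,nov,nox,npq,npx,nqu,nqx,nux,opx,pqx,puv,pux,pvx,quv,qux,qvx,uvx
∂3: piv[eivx,elnx,elox,enop,enox,enpx,eopx,ilvx,lnqu,lnqx,lnux,lqux,pquv,pqux,pqvx,puvx] rk=16  ker:nopx,nqux,quvx
rk∂_3=16

rank∂_3=16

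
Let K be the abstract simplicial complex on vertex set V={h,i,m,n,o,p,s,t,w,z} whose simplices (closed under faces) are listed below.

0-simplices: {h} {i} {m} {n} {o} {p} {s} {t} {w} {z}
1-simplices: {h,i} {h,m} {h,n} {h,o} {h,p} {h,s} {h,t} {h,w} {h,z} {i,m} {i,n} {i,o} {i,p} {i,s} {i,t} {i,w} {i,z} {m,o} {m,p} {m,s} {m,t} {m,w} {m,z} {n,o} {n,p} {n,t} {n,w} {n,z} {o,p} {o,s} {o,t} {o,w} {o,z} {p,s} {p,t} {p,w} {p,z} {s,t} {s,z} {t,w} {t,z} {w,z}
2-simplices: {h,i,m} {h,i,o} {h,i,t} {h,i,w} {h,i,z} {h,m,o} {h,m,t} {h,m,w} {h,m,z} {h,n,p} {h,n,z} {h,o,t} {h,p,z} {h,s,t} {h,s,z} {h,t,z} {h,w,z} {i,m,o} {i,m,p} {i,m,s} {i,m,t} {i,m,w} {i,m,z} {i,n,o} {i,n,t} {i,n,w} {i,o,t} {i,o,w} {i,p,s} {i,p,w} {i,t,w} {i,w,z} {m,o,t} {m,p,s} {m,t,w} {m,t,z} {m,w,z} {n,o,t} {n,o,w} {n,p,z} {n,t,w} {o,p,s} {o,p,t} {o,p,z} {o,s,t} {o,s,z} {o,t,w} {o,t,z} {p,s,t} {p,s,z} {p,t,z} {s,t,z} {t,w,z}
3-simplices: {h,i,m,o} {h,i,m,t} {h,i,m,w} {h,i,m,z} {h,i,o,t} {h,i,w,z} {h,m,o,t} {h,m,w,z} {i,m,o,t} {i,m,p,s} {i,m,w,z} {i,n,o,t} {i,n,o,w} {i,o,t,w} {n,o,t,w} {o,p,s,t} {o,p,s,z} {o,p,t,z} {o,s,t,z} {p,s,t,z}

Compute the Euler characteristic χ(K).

χ(K)=1

n_0=10 n_1=42 n_2=53 n_3=20
χ=+10−42+53−20=1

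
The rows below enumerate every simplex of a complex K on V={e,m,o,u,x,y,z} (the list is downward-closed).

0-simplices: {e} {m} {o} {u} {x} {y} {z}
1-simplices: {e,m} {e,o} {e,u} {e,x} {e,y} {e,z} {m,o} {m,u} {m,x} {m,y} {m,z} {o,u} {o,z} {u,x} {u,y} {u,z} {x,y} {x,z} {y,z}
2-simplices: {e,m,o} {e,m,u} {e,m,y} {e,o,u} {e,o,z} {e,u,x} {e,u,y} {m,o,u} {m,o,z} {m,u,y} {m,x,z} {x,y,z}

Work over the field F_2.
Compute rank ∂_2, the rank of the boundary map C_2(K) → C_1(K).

rank∂_2=10

n_0=7 n_1=19 n_2=12  [Z2]
∂1: piv[em,eo,eu,ex,ey,ez] rk=6  ker:mo,mu,mx,my,mz,ou,oz,ux,uy,uz,xy,xz,yz
∂2: piv[emo,emu,emy,eou,eoz,eux,euy,moz,mxz,xyz] rk=10  ker:mou,muy
rk∂_2=10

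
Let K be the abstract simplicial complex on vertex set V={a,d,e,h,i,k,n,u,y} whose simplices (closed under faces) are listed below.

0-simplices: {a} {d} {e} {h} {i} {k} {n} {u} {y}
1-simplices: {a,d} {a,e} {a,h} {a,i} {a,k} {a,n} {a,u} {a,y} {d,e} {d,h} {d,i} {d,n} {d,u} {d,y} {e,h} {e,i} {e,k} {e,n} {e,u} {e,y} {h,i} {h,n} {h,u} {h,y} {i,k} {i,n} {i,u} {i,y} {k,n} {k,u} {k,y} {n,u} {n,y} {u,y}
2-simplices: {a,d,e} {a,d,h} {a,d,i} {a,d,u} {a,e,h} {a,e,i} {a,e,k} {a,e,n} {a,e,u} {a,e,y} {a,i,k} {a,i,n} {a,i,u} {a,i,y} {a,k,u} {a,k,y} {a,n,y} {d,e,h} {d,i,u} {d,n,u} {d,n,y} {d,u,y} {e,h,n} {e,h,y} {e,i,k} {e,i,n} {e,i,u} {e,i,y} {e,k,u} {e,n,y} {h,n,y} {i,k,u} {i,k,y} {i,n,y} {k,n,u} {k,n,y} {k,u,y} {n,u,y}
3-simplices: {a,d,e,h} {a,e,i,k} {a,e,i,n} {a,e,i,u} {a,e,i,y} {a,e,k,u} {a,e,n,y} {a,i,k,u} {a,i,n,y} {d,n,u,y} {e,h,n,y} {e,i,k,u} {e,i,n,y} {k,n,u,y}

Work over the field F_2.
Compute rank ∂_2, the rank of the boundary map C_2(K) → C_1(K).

rank∂_2=24

n_0=9 n_1=34 n_2=38 n_3=14  [Z2]
∂1: piv[ad,ae,ah,ai,ak,an,au,ay] rk=8  ker:de,dh,di,dn,du,dy,eh,ei,ek,en,eu,ey,hi,hn,hu,hy,ik,in,iu,iy,kn,ku,ky,nu,ny,uy
∂2: piv[ade,adh,adi,adu,aeh,aei,aek,aen,aeu,aey,aik,ain,aiu,aiy,aku,aky,any,dnu,dny,duy,ehn,ehy,knu,kny] rk=24  ker:deh,diu,eik,ein,eiu,eiy,eku,eny,hny,iku,iky,iny,kuy,nuy
∂3: piv[adeh,aeik,aein,aeiu,aeiy,aeku,aeny,aiku,ainy,dnuy,ehny,knuy] rk=12  ker:eiku,einy
rk∂_2=24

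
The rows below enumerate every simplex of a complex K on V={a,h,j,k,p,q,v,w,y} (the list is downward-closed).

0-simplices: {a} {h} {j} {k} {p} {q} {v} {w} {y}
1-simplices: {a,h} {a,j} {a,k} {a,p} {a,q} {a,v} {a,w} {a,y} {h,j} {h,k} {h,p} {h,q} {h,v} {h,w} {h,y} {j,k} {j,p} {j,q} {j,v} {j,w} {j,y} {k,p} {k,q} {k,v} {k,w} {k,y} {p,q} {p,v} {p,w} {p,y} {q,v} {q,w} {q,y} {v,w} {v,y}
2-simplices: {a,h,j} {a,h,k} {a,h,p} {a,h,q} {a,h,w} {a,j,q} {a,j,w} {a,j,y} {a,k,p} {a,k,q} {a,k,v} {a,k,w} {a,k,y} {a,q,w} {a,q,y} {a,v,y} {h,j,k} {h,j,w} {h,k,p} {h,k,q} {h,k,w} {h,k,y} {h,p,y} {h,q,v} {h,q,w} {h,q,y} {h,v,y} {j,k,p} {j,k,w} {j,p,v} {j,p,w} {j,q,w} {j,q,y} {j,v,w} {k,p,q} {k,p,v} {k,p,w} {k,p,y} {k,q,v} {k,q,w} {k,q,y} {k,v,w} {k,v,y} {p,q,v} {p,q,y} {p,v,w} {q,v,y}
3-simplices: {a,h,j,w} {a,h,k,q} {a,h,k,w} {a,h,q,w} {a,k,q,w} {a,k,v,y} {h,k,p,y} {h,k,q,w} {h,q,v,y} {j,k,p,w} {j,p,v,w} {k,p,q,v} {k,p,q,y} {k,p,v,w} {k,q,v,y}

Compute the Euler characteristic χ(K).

n_0=9 n_1=35 n_2=47 n_3=15
χ=+9−35+47−15=6

χ(K)=6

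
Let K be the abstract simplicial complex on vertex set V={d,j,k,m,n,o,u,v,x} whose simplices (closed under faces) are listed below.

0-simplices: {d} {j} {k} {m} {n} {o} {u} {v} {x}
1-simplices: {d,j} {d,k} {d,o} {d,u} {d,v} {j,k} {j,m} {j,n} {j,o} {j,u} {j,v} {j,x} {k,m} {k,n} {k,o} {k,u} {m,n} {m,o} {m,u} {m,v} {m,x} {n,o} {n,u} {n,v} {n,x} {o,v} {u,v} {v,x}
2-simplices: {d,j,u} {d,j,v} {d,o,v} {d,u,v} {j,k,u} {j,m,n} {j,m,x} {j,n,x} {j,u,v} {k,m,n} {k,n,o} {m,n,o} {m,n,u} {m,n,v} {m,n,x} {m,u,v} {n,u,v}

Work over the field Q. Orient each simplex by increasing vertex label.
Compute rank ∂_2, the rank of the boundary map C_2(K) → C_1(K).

rank∂_2=14

n_0=9 n_1=28 n_2=17  [Q]
∂1: piv[dj,dk,do,du,dv,jm,jn,jx] rk=8  ker:jk,jo,ju,jv,km,kn,ko,ku,mn,mo,mu,mv,mx,no,nu,nv,nx,ov,uv,vx
∂2: piv[dju,djv,dov,duv,jku,jmn,jmx,jnx,kmn,kno,mno,mnu,mnv,muv] rk=14  ker:juv,mnx,nuv
rk∂_2=14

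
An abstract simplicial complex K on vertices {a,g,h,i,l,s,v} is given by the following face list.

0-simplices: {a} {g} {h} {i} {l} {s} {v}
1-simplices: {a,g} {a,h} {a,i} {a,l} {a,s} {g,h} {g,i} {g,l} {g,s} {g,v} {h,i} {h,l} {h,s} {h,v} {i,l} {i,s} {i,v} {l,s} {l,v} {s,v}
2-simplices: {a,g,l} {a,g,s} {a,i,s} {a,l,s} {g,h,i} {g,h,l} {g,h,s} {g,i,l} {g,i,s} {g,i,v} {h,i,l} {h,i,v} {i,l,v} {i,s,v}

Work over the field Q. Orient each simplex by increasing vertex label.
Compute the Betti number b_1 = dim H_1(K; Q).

n_0=7 n_1=20 n_2=14  [Q]
∂1: piv[ag,ah,ai,al,as,gv] rk=6  ker:gh,gi,gl,gs,hi,hl,hs,hv,il,is,iv,ls,lv,sv
∂2: piv[agl,ags,ais,als,ghi,ghl,ghs,gil,gis,giv,hiv,ilv,isv] rk=13  ker:hil
b_1=(20−6)−13=1

b_1=1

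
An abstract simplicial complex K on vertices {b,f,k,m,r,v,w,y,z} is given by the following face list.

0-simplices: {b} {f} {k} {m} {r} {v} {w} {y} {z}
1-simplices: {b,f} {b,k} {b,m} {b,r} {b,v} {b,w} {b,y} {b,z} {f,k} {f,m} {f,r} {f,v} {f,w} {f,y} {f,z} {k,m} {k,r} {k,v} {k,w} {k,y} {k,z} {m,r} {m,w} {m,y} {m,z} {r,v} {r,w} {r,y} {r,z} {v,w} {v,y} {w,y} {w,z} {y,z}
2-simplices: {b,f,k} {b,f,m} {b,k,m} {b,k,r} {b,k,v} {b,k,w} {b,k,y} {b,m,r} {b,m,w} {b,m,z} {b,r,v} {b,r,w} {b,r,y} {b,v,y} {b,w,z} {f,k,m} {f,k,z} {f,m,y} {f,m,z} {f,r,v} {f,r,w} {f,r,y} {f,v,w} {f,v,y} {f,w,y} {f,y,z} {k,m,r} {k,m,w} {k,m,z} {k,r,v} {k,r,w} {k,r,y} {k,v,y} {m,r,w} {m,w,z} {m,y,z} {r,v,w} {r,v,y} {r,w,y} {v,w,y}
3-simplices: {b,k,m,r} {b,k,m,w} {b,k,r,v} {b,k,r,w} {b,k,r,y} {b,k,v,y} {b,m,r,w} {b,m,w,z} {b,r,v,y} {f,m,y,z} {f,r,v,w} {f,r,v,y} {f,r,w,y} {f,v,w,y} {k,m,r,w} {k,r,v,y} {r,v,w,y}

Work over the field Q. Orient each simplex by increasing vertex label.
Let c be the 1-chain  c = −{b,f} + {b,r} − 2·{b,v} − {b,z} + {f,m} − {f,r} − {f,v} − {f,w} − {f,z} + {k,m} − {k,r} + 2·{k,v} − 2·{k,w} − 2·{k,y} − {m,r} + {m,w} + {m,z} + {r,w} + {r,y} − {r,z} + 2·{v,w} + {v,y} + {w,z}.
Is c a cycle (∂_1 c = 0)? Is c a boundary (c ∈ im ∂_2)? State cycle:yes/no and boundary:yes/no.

n_0=9 n_1=34 n_2=40 n_3=17  [Q]
∂1: piv[bf,bk,bm,br,bv,bw,by,bz] rk=8  ker:fk,fm,fr,fv,fw,fy,fz,km,kr,kv,kw,ky,kz,mr,mw,my,mz,rv,rw,ry,rz,vw,vy,wy,wz,yz
∂2: piv[bfk,bfm,bkm,bkr,bkv,bkw,bky,bmr,bmw,bmz,brv,brw,bry,bvy,bwz,fkz,fmy,fmz,frv,frw,fry,fvw,fwy,fyz] rk=24  ker:fkm,fvy,kmr,kmw,kmz,krv,krw,kry,kvy,mrw,mwz,myz,rvw,rvy,rwy,vwy
∂3: piv[bkmr,bkmw,bkrv,bkrw,bkry,bkvy,bmrw,bmwz,brvy,fmyz,frvw,frvy,frwy,fvwy] rk=14  ker:kmrw,krvy,rvwy
∂1c = 3·{b} + 2·{f} + 2·{k} + {m} − 3·{r} − 4·{v} − {z}

cycle:no boundary:no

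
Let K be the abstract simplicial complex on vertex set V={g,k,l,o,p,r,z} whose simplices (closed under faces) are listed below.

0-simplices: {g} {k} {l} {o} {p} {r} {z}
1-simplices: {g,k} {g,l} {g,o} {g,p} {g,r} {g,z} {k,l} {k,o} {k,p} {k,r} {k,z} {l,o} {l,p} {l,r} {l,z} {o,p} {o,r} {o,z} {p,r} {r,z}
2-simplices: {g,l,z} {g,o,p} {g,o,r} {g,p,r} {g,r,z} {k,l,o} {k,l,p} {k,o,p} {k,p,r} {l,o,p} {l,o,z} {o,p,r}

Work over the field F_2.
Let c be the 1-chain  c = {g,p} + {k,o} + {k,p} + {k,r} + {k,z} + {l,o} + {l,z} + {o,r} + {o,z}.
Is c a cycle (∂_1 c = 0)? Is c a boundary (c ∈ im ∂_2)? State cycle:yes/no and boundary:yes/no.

cycle:no boundary:no

n_0=7 n_1=20 n_2=12  [Z2]
∂1: piv[gk,gl,go,gp,gr,gz] rk=6  ker:kl,ko,kp,kr,kz,lo,lp,lr,lz,op,or,oz,pr,rz
∂2: piv[glz,gop,gor,gpr,grz,klo,klp,kop,kpr,loz] rk=10  ker:lop,opr
∂1c = {g} + {z}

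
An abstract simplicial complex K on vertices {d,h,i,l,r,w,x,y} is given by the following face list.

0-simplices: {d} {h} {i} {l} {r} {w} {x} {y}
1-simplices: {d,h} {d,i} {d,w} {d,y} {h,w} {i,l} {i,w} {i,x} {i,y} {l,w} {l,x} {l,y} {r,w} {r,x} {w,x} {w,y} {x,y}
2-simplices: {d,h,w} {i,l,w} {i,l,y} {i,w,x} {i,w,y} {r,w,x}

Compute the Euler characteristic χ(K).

n_0=8 n_1=17 n_2=6
χ=+8−17+6=-3

χ(K)=-3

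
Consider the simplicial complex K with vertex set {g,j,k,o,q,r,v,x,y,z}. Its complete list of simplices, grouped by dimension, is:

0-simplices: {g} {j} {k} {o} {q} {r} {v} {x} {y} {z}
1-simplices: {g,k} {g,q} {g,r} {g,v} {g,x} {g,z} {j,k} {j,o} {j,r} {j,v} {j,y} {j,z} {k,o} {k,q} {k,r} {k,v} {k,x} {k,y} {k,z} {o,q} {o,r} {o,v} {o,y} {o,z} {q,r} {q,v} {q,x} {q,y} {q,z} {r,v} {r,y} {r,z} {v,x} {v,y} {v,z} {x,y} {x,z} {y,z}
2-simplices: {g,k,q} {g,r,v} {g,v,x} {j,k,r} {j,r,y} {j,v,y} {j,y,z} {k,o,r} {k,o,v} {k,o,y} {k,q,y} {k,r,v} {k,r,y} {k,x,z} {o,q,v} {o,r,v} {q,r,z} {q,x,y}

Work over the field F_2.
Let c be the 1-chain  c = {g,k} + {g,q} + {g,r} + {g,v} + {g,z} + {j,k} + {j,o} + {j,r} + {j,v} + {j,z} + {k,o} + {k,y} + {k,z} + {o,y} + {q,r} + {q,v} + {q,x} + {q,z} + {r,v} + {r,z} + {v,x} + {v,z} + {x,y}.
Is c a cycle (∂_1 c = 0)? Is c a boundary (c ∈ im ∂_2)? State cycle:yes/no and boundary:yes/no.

cycle:no boundary:no

n_0=10 n_1=38 n_2=18  [Z2]
∂1: piv[gk,gq,gr,gv,gx,gz,jk,jo,jy] rk=9  ker:jr,jv,jz,ko,kq,kr,kv,kx,ky,kz,oq,or,ov,oy,oz,qr,qv,qx,qy,qz,rv,ry,rz,vx,vy,vz,xy,xz,yz
∂2: piv[gkq,grv,gvx,jkr,jry,jvy,jyz,kor,kov,koy,kqy,krv,kry,kxz,oqv,qrz,qxy] rk=17  ker:orv
∂1c = {g} + {j} + {k} + {o} + {q} + {r} + {x} + {y}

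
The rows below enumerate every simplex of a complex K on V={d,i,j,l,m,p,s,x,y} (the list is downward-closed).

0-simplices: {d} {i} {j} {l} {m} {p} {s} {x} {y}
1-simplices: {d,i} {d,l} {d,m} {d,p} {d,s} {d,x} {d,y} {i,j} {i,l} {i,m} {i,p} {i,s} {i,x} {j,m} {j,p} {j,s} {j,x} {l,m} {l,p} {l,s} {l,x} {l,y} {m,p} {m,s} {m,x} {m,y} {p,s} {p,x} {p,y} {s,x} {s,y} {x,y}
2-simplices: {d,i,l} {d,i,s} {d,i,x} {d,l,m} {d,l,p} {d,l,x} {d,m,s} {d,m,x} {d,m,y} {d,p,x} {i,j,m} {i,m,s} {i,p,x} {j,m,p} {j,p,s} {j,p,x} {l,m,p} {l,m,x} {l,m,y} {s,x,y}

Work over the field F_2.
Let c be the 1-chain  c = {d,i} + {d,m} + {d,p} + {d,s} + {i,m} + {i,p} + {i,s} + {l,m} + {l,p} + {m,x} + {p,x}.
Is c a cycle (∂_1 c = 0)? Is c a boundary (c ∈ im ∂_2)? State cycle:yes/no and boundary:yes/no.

cycle:yes boundary:yes

n_0=9 n_1=32 n_2=20  [Z2]
∂1: piv[di,dl,dm,dp,ds,dx,dy,ij] rk=8  ker:il,im,ip,is,ix,jm,jp,js,jx,lm,lp,ls,lx,ly,mp,ms,mx,my,ps,px,py,sx,sy,xy
∂2: piv[dil,dis,dix,dlm,dlp,dlx,dms,dmx,dmy,dpx,ijm,ims,ipx,jmp,jps,jpx,lmp,lmy,sxy] rk=19  ker:lmx
∂1c = 0
c vs im∂2: reduces to 0 ⇒ boundary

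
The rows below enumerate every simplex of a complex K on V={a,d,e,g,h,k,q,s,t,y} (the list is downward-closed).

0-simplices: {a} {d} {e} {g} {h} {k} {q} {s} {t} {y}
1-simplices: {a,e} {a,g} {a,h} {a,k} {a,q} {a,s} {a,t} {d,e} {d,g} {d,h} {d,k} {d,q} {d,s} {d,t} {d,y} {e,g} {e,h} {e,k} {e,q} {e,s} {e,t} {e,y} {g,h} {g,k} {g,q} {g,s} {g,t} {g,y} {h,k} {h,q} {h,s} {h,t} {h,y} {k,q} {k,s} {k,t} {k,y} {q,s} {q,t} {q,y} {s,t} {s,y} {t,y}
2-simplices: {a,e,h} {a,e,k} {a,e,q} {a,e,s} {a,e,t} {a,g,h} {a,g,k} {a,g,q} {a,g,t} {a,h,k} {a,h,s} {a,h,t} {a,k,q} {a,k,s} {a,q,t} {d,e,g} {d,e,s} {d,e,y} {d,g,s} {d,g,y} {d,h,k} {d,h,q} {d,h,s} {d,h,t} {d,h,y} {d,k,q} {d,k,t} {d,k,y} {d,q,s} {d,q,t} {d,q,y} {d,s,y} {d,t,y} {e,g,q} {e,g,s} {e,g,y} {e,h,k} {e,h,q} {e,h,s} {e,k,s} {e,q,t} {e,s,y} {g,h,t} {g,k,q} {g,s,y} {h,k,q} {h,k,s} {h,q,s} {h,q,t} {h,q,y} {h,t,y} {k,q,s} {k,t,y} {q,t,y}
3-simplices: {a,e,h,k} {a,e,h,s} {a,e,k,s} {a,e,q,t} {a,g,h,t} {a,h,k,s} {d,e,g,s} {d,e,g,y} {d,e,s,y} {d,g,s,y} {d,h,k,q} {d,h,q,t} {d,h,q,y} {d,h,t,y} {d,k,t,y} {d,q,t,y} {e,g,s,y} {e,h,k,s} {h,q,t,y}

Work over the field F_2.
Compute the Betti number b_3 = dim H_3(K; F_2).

b_3=3

n_0=10 n_1=43 n_2=54 n_3=19  [Z2]
∂1: piv[ae,ag,ah,ak,aq,as,at,de,dy] rk=9  ker:dg,dh,dk,dq,ds,dt,eg,eh,ek,eq,es,et,ey,gh,gk,gq,gs,gt,gy,hk,hq,hs,ht,hy,kq,ks,kt,ky,qs,qt,qy,st,sy,ty
∂2: piv[aeh,aek,aeq,aes,aet,agh,agk,agq,agt,ahk,ahs,aht,akq,aks,aqt,deg,des,dey,dgs,dgy,dhk,dhq,dhs,dht,dhy,dkq,dkt,dky,dqs,dqy,dsy,dty,egq] rk=33  ker:dqt,egs,egy,ehk,ehq,ehs,eks,eqt,esy,ght,gkq,gsy,hkq,hks,hqs,hqt,hqy,hty,kqs,kty,qty
∂3: piv[aehk,aehs,aeks,aeqt,aght,ahks,degs,degy,desy,dgsy,dhkq,dhqt,dhqy,dhty,dkty,dqty] rk=16  ker:egsy,ehks,hqty
b_3=(19−16)−0=3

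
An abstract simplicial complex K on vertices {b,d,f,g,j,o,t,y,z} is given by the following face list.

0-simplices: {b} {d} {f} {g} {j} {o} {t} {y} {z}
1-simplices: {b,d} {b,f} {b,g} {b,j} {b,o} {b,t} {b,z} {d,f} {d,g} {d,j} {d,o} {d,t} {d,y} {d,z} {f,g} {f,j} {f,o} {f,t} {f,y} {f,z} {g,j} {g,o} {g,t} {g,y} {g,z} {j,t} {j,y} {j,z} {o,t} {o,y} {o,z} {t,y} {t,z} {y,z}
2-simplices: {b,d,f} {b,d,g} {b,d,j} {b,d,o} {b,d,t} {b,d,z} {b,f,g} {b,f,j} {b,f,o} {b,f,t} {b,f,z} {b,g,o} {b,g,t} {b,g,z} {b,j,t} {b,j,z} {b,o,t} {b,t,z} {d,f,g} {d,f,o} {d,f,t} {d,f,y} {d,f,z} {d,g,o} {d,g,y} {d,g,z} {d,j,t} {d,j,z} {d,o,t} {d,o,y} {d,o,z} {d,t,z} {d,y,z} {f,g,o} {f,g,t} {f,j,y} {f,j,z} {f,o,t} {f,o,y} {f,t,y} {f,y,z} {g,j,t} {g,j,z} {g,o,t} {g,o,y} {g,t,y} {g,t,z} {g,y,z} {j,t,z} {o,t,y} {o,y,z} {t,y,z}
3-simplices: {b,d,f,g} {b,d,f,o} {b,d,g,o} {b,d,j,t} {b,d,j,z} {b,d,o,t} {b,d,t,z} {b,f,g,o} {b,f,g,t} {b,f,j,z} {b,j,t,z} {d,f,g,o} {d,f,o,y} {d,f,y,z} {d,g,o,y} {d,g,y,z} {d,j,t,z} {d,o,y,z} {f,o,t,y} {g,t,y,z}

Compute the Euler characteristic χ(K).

n_0=9 n_1=34 n_2=52 n_3=20
χ=+9−34+52−20=7

χ(K)=7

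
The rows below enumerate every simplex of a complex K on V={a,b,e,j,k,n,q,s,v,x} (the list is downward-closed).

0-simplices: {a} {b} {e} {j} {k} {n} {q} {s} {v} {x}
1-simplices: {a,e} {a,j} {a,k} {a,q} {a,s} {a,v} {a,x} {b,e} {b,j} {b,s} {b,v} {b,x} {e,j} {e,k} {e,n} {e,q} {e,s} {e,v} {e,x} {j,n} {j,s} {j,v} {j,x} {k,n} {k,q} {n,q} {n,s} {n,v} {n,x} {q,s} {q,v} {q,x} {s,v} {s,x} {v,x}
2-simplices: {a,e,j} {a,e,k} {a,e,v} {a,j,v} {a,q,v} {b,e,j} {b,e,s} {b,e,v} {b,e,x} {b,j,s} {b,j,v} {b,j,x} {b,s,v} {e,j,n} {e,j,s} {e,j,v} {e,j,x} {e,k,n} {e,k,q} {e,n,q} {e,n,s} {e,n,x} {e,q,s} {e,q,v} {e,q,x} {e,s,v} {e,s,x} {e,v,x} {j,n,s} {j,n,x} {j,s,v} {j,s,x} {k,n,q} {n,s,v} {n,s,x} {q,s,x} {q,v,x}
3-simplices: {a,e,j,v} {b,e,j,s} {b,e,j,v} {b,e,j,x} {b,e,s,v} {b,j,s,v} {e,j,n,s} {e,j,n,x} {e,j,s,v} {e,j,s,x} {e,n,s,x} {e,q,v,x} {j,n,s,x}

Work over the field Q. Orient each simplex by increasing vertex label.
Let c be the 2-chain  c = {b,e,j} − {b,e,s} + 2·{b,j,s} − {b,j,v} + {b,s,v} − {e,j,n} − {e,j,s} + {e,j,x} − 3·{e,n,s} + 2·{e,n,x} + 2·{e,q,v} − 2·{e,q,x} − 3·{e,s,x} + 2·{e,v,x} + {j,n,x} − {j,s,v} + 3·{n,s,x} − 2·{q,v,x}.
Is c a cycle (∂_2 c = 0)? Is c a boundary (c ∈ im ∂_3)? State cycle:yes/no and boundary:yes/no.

n_0=10 n_1=35 n_2=37 n_3=13  [Q]
∂1: piv[ae,aj,ak,aq,as,av,ax,be,en] rk=9  ker:bj,bs,bv,bx,ej,ek,eq,es,ev,ex,jn,js,jv,jx,kn,kq,nq,ns,nv,nx,qs,qv,qx,sv,sx,vx
∂2: piv[aej,aek,aev,ajv,aqv,bej,bes,bev,bex,bjs,bjx,bsv,ejn,ekn,ekq,enq,ens,enx,eqs,eqv,eqx,esx,evx,nsv] rk=24  ker:bjv,ejs,ejv,ejx,esv,jns,jnx,jsv,jsx,knq,nsx,qsx,qvx
∂3: piv[aejv,bejs,bejv,bejx,besv,bjsv,ejns,ejnx,ejsx,ensx,eqvx] rk=11  ker:ejsv,jnsx
∂2c = 0
c vs im∂3: reduces to 0 ⇒ boundary

cycle:yes boundary:yes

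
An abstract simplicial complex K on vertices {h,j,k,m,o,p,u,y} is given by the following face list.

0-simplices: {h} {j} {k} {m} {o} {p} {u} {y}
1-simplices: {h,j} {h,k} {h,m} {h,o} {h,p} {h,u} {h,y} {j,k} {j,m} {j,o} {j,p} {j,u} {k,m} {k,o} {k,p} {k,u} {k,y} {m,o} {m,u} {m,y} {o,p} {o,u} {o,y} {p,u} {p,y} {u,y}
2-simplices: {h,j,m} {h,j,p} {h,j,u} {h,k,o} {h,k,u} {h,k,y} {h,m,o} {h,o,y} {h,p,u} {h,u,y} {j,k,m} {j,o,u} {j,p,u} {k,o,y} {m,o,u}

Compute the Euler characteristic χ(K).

χ(K)=-3

n_0=8 n_1=26 n_2=15
χ=+8−26+15=-3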